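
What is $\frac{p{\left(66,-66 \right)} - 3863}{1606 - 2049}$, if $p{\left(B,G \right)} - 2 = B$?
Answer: $\frac{3795}{443} \approx 8.5666$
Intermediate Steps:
$p{\left(B,G \right)} = 2 + B$
$\frac{p{\left(66,-66 \right)} - 3863}{1606 - 2049} = \frac{\left(2 + 66\right) - 3863}{1606 - 2049} = \frac{68 - 3863}{-443} = \left(-3795\right) \left(- \frac{1}{443}\right) = \frac{3795}{443}$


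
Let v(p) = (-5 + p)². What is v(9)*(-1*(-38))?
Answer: 608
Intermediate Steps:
v(9)*(-1*(-38)) = (-5 + 9)²*(-1*(-38)) = 4²*38 = 16*38 = 608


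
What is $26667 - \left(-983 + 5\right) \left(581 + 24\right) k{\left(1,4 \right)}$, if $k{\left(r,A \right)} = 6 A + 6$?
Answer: $17777367$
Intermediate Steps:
$k{\left(r,A \right)} = 6 + 6 A$
$26667 - \left(-983 + 5\right) \left(581 + 24\right) k{\left(1,4 \right)} = 26667 - \left(-983 + 5\right) \left(581 + 24\right) \left(6 + 6 \cdot 4\right) = 26667 - \left(-978\right) 605 \left(6 + 24\right) = 26667 - \left(-591690\right) 30 = 26667 - -17750700 = 26667 + 17750700 = 17777367$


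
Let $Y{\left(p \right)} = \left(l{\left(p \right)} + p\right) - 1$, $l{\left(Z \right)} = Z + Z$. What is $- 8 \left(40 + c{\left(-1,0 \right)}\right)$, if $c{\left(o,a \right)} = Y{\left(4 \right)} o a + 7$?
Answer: $-376$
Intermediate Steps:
$l{\left(Z \right)} = 2 Z$
$Y{\left(p \right)} = -1 + 3 p$ ($Y{\left(p \right)} = \left(2 p + p\right) - 1 = 3 p - 1 = -1 + 3 p$)
$c{\left(o,a \right)} = 7 + 11 a o$ ($c{\left(o,a \right)} = \left(-1 + 3 \cdot 4\right) o a + 7 = \left(-1 + 12\right) o a + 7 = 11 o a + 7 = 11 a o + 7 = 7 + 11 a o$)
$- 8 \left(40 + c{\left(-1,0 \right)}\right) = - 8 \left(40 + \left(7 + 11 \cdot 0 \left(-1\right)\right)\right) = - 8 \left(40 + \left(7 + 0\right)\right) = - 8 \left(40 + 7\right) = \left(-8\right) 47 = -376$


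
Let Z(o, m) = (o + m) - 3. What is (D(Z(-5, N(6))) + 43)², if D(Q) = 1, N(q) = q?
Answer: 1936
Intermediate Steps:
Z(o, m) = -3 + m + o (Z(o, m) = (m + o) - 3 = -3 + m + o)
(D(Z(-5, N(6))) + 43)² = (1 + 43)² = 44² = 1936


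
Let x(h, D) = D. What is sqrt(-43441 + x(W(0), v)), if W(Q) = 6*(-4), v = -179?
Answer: 2*I*sqrt(10905) ≈ 208.85*I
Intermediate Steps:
W(Q) = -24
sqrt(-43441 + x(W(0), v)) = sqrt(-43441 - 179) = sqrt(-43620) = 2*I*sqrt(10905)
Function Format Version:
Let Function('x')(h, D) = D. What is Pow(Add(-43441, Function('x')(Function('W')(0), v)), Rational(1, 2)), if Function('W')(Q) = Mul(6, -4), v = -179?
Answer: Mul(2, I, Pow(10905, Rational(1, 2))) ≈ Mul(208.85, I)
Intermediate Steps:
Function('W')(Q) = -24
Pow(Add(-43441, Function('x')(Function('W')(0), v)), Rational(1, 2)) = Pow(Add(-43441, -179), Rational(1, 2)) = Pow(-43620, Rational(1, 2)) = Mul(2, I, Pow(10905, Rational(1, 2)))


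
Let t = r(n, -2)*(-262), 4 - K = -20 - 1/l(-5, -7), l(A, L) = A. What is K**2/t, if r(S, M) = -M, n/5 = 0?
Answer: -14161/13100 ≈ -1.0810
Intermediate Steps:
n = 0 (n = 5*0 = 0)
K = 119/5 (K = 4 - (-20 - 1/(-5)) = 4 - (-20 - 1*(-1/5)) = 4 - (-20 + 1/5) = 4 - 1*(-99/5) = 4 + 99/5 = 119/5 ≈ 23.800)
t = -524 (t = -1*(-2)*(-262) = 2*(-262) = -524)
K**2/t = (119/5)**2/(-524) = (14161/25)*(-1/524) = -14161/13100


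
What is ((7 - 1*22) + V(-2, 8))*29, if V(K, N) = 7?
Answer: -232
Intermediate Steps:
((7 - 1*22) + V(-2, 8))*29 = ((7 - 1*22) + 7)*29 = ((7 - 22) + 7)*29 = (-15 + 7)*29 = -8*29 = -232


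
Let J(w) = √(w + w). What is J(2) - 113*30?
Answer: -3388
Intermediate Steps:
J(w) = √2*√w (J(w) = √(2*w) = √2*√w)
J(2) - 113*30 = √2*√2 - 113*30 = 2 - 3390 = -3388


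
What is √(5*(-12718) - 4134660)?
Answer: 5*I*√167930 ≈ 2049.0*I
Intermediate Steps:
√(5*(-12718) - 4134660) = √(-63590 - 4134660) = √(-4198250) = 5*I*√167930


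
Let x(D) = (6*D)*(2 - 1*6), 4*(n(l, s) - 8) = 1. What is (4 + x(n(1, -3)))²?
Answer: 37636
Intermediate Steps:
n(l, s) = 33/4 (n(l, s) = 8 + (¼)*1 = 8 + ¼ = 33/4)
x(D) = -24*D (x(D) = (6*D)*(2 - 6) = (6*D)*(-4) = -24*D)
(4 + x(n(1, -3)))² = (4 - 24*33/4)² = (4 - 198)² = (-194)² = 37636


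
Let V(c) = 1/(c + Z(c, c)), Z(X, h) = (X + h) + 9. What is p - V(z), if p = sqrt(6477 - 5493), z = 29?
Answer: -1/96 + 2*sqrt(246) ≈ 31.358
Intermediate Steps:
p = 2*sqrt(246) (p = sqrt(984) = 2*sqrt(246) ≈ 31.369)
Z(X, h) = 9 + X + h
V(c) = 1/(9 + 3*c) (V(c) = 1/(c + (9 + c + c)) = 1/(c + (9 + 2*c)) = 1/(9 + 3*c))
p - V(z) = 2*sqrt(246) - 1/(3*(3 + 29)) = 2*sqrt(246) - 1/(3*32) = 2*sqrt(246) - 1*1/96 = 2*sqrt(246) - 1/96 = -1/96 + 2*sqrt(246)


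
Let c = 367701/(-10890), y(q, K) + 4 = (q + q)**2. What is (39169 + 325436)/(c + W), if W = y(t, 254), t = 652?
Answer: 1323516150/6172372993 ≈ 0.21443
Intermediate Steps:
y(q, K) = -4 + 4*q**2 (y(q, K) = -4 + (q + q)**2 = -4 + (2*q)**2 = -4 + 4*q**2)
W = 1700412 (W = -4 + 4*652**2 = -4 + 4*425104 = -4 + 1700416 = 1700412)
c = -122567/3630 (c = 367701*(-1/10890) = -122567/3630 ≈ -33.765)
(39169 + 325436)/(c + W) = (39169 + 325436)/(-122567/3630 + 1700412) = 364605/(6172372993/3630) = 364605*(3630/6172372993) = 1323516150/6172372993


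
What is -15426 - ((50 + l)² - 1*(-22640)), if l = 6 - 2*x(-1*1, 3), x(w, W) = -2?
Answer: -41666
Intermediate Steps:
l = 10 (l = 6 - 2*(-2) = 6 + 4 = 10)
-15426 - ((50 + l)² - 1*(-22640)) = -15426 - ((50 + 10)² - 1*(-22640)) = -15426 - (60² + 22640) = -15426 - (3600 + 22640) = -15426 - 1*26240 = -15426 - 26240 = -41666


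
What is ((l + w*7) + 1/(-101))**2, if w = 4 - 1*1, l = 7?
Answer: 7991929/10201 ≈ 783.45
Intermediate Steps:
w = 3 (w = 4 - 1 = 3)
((l + w*7) + 1/(-101))**2 = ((7 + 3*7) + 1/(-101))**2 = ((7 + 21) - 1/101)**2 = (28 - 1/101)**2 = (2827/101)**2 = 7991929/10201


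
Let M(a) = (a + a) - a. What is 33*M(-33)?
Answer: -1089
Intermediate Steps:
M(a) = a (M(a) = 2*a - a = a)
33*M(-33) = 33*(-33) = -1089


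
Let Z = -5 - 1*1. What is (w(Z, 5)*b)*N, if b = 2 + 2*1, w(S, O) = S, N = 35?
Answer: -840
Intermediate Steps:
Z = -6 (Z = -5 - 1 = -6)
b = 4 (b = 2 + 2 = 4)
(w(Z, 5)*b)*N = -6*4*35 = -24*35 = -840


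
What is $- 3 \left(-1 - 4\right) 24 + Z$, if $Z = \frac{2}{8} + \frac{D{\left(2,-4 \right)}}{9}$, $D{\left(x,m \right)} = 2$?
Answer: $\frac{12977}{36} \approx 360.47$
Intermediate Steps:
$Z = \frac{17}{36}$ ($Z = \frac{2}{8} + \frac{2}{9} = 2 \cdot \frac{1}{8} + 2 \cdot \frac{1}{9} = \frac{1}{4} + \frac{2}{9} = \frac{17}{36} \approx 0.47222$)
$- 3 \left(-1 - 4\right) 24 + Z = - 3 \left(-1 - 4\right) 24 + \frac{17}{36} = \left(-3\right) \left(-5\right) 24 + \frac{17}{36} = 15 \cdot 24 + \frac{17}{36} = 360 + \frac{17}{36} = \frac{12977}{36}$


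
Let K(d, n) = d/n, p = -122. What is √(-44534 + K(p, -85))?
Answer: 2*I*√80436945/85 ≈ 211.03*I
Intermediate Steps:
√(-44534 + K(p, -85)) = √(-44534 - 122/(-85)) = √(-44534 - 122*(-1/85)) = √(-44534 + 122/85) = √(-3785268/85) = 2*I*√80436945/85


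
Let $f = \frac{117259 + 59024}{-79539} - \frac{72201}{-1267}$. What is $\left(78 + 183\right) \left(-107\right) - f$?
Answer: $- \frac{939962789043}{33591971} \approx -27982.0$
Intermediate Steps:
$f = \frac{1839814926}{33591971}$ ($f = 176283 \left(- \frac{1}{79539}\right) - - \frac{72201}{1267} = - \frac{58761}{26513} + \frac{72201}{1267} = \frac{1839814926}{33591971} \approx 54.769$)
$\left(78 + 183\right) \left(-107\right) - f = \left(78 + 183\right) \left(-107\right) - \frac{1839814926}{33591971} = 261 \left(-107\right) - \frac{1839814926}{33591971} = -27927 - \frac{1839814926}{33591971} = - \frac{939962789043}{33591971}$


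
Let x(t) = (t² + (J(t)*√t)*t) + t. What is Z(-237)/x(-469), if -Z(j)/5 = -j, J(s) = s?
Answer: -554580/48485563777 + 1185*I*√469/103380733 ≈ -1.1438e-5 + 0.00024824*I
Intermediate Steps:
Z(j) = 5*j (Z(j) = -(-5)*j = 5*j)
x(t) = t + t² + t^(5/2) (x(t) = (t² + (t*√t)*t) + t = (t² + t^(3/2)*t) + t = (t² + t^(5/2)) + t = t + t² + t^(5/2))
Z(-237)/x(-469) = (5*(-237))/(-469 + (-469)² + (-469)^(5/2)) = -1185/(-469 + 219961 + 219961*I*√469) = -1185/(219492 + 219961*I*√469)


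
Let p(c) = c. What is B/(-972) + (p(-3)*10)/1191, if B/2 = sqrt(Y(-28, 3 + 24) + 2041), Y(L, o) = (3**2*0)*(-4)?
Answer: -10/397 - sqrt(2041)/486 ≈ -0.11815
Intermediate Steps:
Y(L, o) = 0 (Y(L, o) = (9*0)*(-4) = 0*(-4) = 0)
B = 2*sqrt(2041) (B = 2*sqrt(0 + 2041) = 2*sqrt(2041) ≈ 90.355)
B/(-972) + (p(-3)*10)/1191 = (2*sqrt(2041))/(-972) - 3*10/1191 = (2*sqrt(2041))*(-1/972) - 30*1/1191 = -sqrt(2041)/486 - 10/397 = -10/397 - sqrt(2041)/486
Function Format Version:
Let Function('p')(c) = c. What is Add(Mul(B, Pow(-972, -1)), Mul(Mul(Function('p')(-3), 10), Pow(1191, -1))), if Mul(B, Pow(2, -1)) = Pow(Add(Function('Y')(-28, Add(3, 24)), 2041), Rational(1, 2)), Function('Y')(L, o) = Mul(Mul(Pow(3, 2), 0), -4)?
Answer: Add(Rational(-10, 397), Mul(Rational(-1, 486), Pow(2041, Rational(1, 2)))) ≈ -0.11815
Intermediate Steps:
Function('Y')(L, o) = 0 (Function('Y')(L, o) = Mul(Mul(9, 0), -4) = Mul(0, -4) = 0)
B = Mul(2, Pow(2041, Rational(1, 2))) (B = Mul(2, Pow(Add(0, 2041), Rational(1, 2))) = Mul(2, Pow(2041, Rational(1, 2))) ≈ 90.355)
Add(Mul(B, Pow(-972, -1)), Mul(Mul(Function('p')(-3), 10), Pow(1191, -1))) = Add(Mul(Mul(2, Pow(2041, Rational(1, 2))), Pow(-972, -1)), Mul(Mul(-3, 10), Pow(1191, -1))) = Add(Mul(Mul(2, Pow(2041, Rational(1, 2))), Rational(-1, 972)), Mul(-30, Rational(1, 1191))) = Add(Mul(Rational(-1, 486), Pow(2041, Rational(1, 2))), Rational(-10, 397)) = Add(Rational(-10, 397), Mul(Rational(-1, 486), Pow(2041, Rational(1, 2))))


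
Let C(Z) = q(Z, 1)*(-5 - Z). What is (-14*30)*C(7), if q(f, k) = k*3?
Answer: 15120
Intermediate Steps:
q(f, k) = 3*k
C(Z) = -15 - 3*Z (C(Z) = (3*1)*(-5 - Z) = 3*(-5 - Z) = -15 - 3*Z)
(-14*30)*C(7) = (-14*30)*(-15 - 3*7) = -420*(-15 - 21) = -420*(-36) = 15120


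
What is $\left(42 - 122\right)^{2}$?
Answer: $6400$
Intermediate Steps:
$\left(42 - 122\right)^{2} = \left(-80\right)^{2} = 6400$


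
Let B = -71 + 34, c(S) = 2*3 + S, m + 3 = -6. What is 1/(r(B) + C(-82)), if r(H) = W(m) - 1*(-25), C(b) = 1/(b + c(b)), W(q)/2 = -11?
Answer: 158/473 ≈ 0.33404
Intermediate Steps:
m = -9 (m = -3 - 6 = -9)
W(q) = -22 (W(q) = 2*(-11) = -22)
c(S) = 6 + S
C(b) = 1/(6 + 2*b) (C(b) = 1/(b + (6 + b)) = 1/(6 + 2*b))
B = -37
r(H) = 3 (r(H) = -22 - 1*(-25) = -22 + 25 = 3)
1/(r(B) + C(-82)) = 1/(3 + 1/(2*(3 - 82))) = 1/(3 + (½)/(-79)) = 1/(3 + (½)*(-1/79)) = 1/(3 - 1/158) = 1/(473/158) = 158/473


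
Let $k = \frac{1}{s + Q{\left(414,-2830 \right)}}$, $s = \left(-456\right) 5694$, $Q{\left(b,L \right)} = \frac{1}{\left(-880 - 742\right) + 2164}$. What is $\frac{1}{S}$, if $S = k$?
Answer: $- \frac{1407283487}{542} \approx -2.5965 \cdot 10^{6}$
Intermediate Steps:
$Q{\left(b,L \right)} = \frac{1}{542}$ ($Q{\left(b,L \right)} = \frac{1}{-1622 + 2164} = \frac{1}{542}$)
$s = -2596464$
$k = - \frac{542}{1407283487}$ ($k = \frac{1}{-2596464 + \frac{1}{542}} = \frac{1}{- \frac{1407283487}{542}} = - \frac{542}{1407283487} \approx -3.8514 \cdot 10^{-7}$)
$S = - \frac{542}{1407283487} \approx -3.8514 \cdot 10^{-7}$
$\frac{1}{S} = \frac{1}{- \frac{542}{1407283487}} = - \frac{1407283487}{542}$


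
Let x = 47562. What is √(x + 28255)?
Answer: √75817 ≈ 275.35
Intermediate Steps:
√(x + 28255) = √(47562 + 28255) = √75817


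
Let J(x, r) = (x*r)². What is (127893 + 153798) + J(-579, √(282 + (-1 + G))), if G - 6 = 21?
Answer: 103535919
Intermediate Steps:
G = 27 (G = 6 + 21 = 27)
J(x, r) = r²*x² (J(x, r) = (r*x)² = r²*x²)
(127893 + 153798) + J(-579, √(282 + (-1 + G))) = (127893 + 153798) + (√(282 + (-1 + 27)))²*(-579)² = 281691 + (√(282 + 26))²*335241 = 281691 + (√308)²*335241 = 281691 + (2*√77)²*335241 = 281691 + 308*335241 = 281691 + 103254228 = 103535919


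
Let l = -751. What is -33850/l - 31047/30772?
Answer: 1018315903/23109772 ≈ 44.064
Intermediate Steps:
-33850/l - 31047/30772 = -33850/(-751) - 31047/30772 = -33850*(-1/751) - 31047*1/30772 = 33850/751 - 31047/30772 = 1018315903/23109772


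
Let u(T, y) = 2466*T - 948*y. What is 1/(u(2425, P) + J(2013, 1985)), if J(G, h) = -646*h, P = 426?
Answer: 1/4293892 ≈ 2.3289e-7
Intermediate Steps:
u(T, y) = -948*y + 2466*T
1/(u(2425, P) + J(2013, 1985)) = 1/((-948*426 + 2466*2425) - 646*1985) = 1/((-403848 + 5980050) - 1282310) = 1/(5576202 - 1282310) = 1/4293892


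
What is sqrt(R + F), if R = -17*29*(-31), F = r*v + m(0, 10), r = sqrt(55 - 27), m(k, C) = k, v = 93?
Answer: sqrt(15283 + 186*sqrt(7)) ≈ 125.60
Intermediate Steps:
r = 2*sqrt(7) (r = sqrt(28) = 2*sqrt(7) ≈ 5.2915)
F = 186*sqrt(7) (F = (2*sqrt(7))*93 + 0 = 186*sqrt(7) + 0 = 186*sqrt(7) ≈ 492.11)
R = 15283 (R = -493*(-31) = 15283)
sqrt(R + F) = sqrt(15283 + 186*sqrt(7))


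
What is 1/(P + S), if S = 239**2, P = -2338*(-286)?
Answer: 1/725789 ≈ 1.3778e-6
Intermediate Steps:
P = 668668
S = 57121
1/(P + S) = 1/(668668 + 57121) = 1/725789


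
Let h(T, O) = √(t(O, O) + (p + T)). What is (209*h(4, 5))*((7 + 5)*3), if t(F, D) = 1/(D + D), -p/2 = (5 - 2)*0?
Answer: 3762*√410/5 ≈ 15235.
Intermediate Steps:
p = 0 (p = -2*(5 - 2)*0 = -6*0 = -2*0 = 0)
t(F, D) = 1/(2*D)
h(T, O) = √(T + 1/(2*O)) (h(T, O) = √(1/(2*O) + (0 + T)) = √(1/(2*O) + T) = √(T + 1/(2*O)))
(209*h(4, 5))*((7 + 5)*3) = (209*(√(2/5 + 4*4)/2))*((7 + 5)*3) = (209*(√(2*(⅕) + 16)/2))*(12*3) = (209*(√(⅖ + 16)/2))*36 = (209*(√(82/5)/2))*36 = (209*((√410/5)/2))*36 = (209*(√410/10))*36 = (209*√410/10)*36 = 3762*√410/5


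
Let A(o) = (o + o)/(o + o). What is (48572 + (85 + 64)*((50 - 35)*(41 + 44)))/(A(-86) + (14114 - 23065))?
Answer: -238547/8950 ≈ -26.653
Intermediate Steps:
A(o) = 1 (A(o) = (2*o)/((2*o)) = (2*o)*(1/(2*o)) = 1)
(48572 + (85 + 64)*((50 - 35)*(41 + 44)))/(A(-86) + (14114 - 23065)) = (48572 + (85 + 64)*((50 - 35)*(41 + 44)))/(1 + (14114 - 23065)) = (48572 + 149*(15*85))/(1 - 8951) = (48572 + 149*1275)/(-8950) = (48572 + 189975)*(-1/8950) = 238547*(-1/8950) = -238547/8950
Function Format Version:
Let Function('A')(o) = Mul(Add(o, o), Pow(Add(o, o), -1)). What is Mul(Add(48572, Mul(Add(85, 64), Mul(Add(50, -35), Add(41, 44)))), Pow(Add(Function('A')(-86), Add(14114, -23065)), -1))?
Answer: Rational(-238547, 8950) ≈ -26.653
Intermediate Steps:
Function('A')(o) = 1 (Function('A')(o) = Mul(Mul(2, o), Pow(Mul(2, o), -1)) = Mul(Mul(2, o), Mul(Rational(1, 2), Pow(o, -1))) = 1)
Mul(Add(48572, Mul(Add(85, 64), Mul(Add(50, -35), Add(41, 44)))), Pow(Add(Function('A')(-86), Add(14114, -23065)), -1)) = Mul(Add(48572, Mul(Add(85, 64), Mul(Add(50, -35), Add(41, 44)))), Pow(Add(1, Add(14114, -23065)), -1)) = Mul(Add(48572, Mul(149, Mul(15, 85))), Pow(Add(1, -8951), -1)) = Mul(Add(48572, Mul(149, 1275)), Pow(-8950, -1)) = Mul(Add(48572, 189975), Rational(-1, 8950)) = Mul(238547, Rational(-1, 8950)) = Rational(-238547, 8950)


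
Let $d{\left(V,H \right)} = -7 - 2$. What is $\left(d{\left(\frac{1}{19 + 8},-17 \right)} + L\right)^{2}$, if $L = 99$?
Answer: $8100$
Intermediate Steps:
$d{\left(V,H \right)} = -9$ ($d{\left(V,H \right)} = -7 - 2 = -9$)
$\left(d{\left(\frac{1}{19 + 8},-17 \right)} + L\right)^{2} = \left(-9 + 99\right)^{2} = 90^{2} = 8100$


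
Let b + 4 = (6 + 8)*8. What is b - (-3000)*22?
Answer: 66108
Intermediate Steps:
b = 108 (b = -4 + (6 + 8)*8 = -4 + 14*8 = -4 + 112 = 108)
b - (-3000)*22 = 108 - (-3000)*22 = 108 - 250*(-264) = 108 + 66000 = 66108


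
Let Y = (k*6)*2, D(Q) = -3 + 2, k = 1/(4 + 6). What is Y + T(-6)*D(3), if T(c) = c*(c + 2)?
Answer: -114/5 ≈ -22.800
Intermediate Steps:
T(c) = c*(2 + c)
k = 1/10 ≈ 0.10000
D(Q) = -1
Y = 6/5 (Y = ((1/10)*6)*2 = (3/5)*2 = 6/5 ≈ 1.2000)
Y + T(-6)*D(3) = 6/5 - 6*(2 - 6)*(-1) = 6/5 - 6*(-4)*(-1) = 6/5 + 24*(-1) = 6/5 - 24 = -114/5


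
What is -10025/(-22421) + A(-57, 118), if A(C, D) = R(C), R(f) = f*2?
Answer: -2545969/22421 ≈ -113.55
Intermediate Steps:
R(f) = 2*f
A(C, D) = 2*C
-10025/(-22421) + A(-57, 118) = -10025/(-22421) + 2*(-57) = -10025*(-1/22421) - 114 = 10025/22421 - 114 = -2545969/22421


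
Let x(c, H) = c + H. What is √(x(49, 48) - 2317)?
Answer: 2*I*√555 ≈ 47.117*I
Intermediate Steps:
x(c, H) = H + c
√(x(49, 48) - 2317) = √((48 + 49) - 2317) = √(97 - 2317) = √(-2220) = 2*I*√555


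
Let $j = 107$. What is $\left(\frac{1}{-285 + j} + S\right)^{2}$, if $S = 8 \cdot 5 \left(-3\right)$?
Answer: $\frac{456292321}{31684} \approx 14401.0$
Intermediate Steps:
$S = -120$ ($S = 40 \left(-3\right) = -120$)
$\left(\frac{1}{-285 + j} + S\right)^{2} = \left(\frac{1}{-285 + 107} - 120\right)^{2} = \left(\frac{1}{-178} - 120\right)^{2} = \left(- \frac{1}{178} - 120\right)^{2} = \left(- \frac{21361}{178}\right)^{2} = \frac{456292321}{31684}$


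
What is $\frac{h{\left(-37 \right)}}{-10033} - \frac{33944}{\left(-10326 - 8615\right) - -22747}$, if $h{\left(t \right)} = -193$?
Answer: $- \frac{169912797}{19092799} \approx -8.8993$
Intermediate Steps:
$\frac{h{\left(-37 \right)}}{-10033} - \frac{33944}{\left(-10326 - 8615\right) - -22747} = - \frac{193}{-10033} - \frac{33944}{\left(-10326 - 8615\right) - -22747} = \left(-193\right) \left(- \frac{1}{10033}\right) - \frac{33944}{-18941 + 22747} = \frac{193}{10033} - \frac{33944}{3806} = \frac{193}{10033} - \frac{16972}{1903} = - \frac{169912797}{19092799}$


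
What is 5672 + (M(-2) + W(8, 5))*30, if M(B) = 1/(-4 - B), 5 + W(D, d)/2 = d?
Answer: 5657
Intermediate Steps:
W(D, d) = -10 + 2*d
5672 + (M(-2) + W(8, 5))*30 = 5672 + (-1/(4 - 2) + (-10 + 2*5))*30 = 5672 + (-1/2 + (-10 + 10))*30 = 5672 + (-1*½ + 0)*30 = 5672 + (-½ + 0)*30 = 5672 - ½*30 = 5672 - 15 = 5657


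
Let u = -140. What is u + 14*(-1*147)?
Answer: -2198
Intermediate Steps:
u + 14*(-1*147) = -140 + 14*(-1*147) = -140 + 14*(-147) = -140 - 2058 = -2198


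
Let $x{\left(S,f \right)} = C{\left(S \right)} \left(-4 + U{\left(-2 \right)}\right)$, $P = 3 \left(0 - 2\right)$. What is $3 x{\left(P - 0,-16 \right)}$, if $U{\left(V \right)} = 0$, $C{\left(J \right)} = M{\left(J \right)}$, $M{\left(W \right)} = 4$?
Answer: $-48$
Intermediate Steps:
$P = -6$ ($P = 3 \left(-2\right) = -6$)
$C{\left(J \right)} = 4$
$x{\left(S,f \right)} = -16$ ($x{\left(S,f \right)} = 4 \left(-4 + 0\right) = 4 \left(-4\right) = -16$)
$3 x{\left(P - 0,-16 \right)} = 3 \left(-16\right) = -48$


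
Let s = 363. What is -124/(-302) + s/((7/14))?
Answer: 109688/151 ≈ 726.41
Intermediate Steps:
-124/(-302) + s/((7/14)) = -124/(-302) + 363/((7/14)) = -124*(-1/302) + 363/((7*(1/14))) = 62/151 + 363/(1/2) = 62/151 + 363*2 = 62/151 + 726 = 109688/151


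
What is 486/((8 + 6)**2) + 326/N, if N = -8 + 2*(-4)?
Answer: -7015/392 ≈ -17.895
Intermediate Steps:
N = -16 (N = -8 - 8 = -16)
486/((8 + 6)**2) + 326/N = 486/((8 + 6)**2) + 326/(-16) = 486/(14**2) + 326*(-1/16) = 486/196 - 163/8 = 486*(1/196) - 163/8 = 243/98 - 163/8 = -7015/392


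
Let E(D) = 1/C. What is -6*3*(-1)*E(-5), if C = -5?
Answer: -18/5 ≈ -3.6000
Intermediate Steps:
E(D) = -1/5 (E(D) = 1/(-5) = -1/5)
-6*3*(-1)*E(-5) = -6*3*(-1)*(-1)/5 = -(-18)*(-1)/5 = -6*3/5 = -18/5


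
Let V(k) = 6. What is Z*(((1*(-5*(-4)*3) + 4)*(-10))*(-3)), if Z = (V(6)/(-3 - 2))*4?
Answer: -9216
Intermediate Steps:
Z = -24/5 (Z = (6/(-3 - 2))*4 = (6/(-5))*4 = -⅕*6*4 = -6/5*4 = -24/5 ≈ -4.8000)
Z*(((1*(-5*(-4)*3) + 4)*(-10))*(-3)) = -24*(1*(-5*(-4)*3) + 4)*(-10)*(-3)/5 = -24*(1*(20*3) + 4)*(-10)*(-3)/5 = -24*(1*60 + 4)*(-10)*(-3)/5 = -24*(60 + 4)*(-10)*(-3)/5 = -24*64*(-10)*(-3)/5 = -(-3072)*(-3) = -24/5*1920 = -9216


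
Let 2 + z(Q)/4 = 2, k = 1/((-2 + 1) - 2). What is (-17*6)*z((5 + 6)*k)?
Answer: 0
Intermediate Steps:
k = -⅓ (k = 1/(-1 - 2) = 1/(-3) = -⅓ ≈ -0.33333)
z(Q) = 0 (z(Q) = -8 + 4*2 = -8 + 8 = 0)
(-17*6)*z((5 + 6)*k) = -17*6*0 = -102*0 = 0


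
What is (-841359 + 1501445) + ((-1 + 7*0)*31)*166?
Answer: 654940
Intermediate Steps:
(-841359 + 1501445) + ((-1 + 7*0)*31)*166 = 660086 + ((-1 + 0)*31)*166 = 660086 - 1*31*166 = 660086 - 31*166 = 660086 - 5146 = 654940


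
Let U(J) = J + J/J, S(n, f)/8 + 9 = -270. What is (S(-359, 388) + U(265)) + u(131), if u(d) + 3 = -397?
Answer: -2366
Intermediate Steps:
S(n, f) = -2232 (S(n, f) = -72 + 8*(-270) = -72 - 2160 = -2232)
u(d) = -400 (u(d) = -3 - 397 = -400)
U(J) = 1 + J (U(J) = J + 1 = 1 + J)
(S(-359, 388) + U(265)) + u(131) = (-2232 + (1 + 265)) - 400 = (-2232 + 266) - 400 = -1966 - 400 = -2366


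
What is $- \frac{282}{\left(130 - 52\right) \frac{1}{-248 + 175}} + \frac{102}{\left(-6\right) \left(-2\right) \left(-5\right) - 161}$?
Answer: $\frac{3425}{13} \approx 263.46$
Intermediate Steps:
$- \frac{282}{\left(130 - 52\right) \frac{1}{-248 + 175}} + \frac{102}{\left(-6\right) \left(-2\right) \left(-5\right) - 161} = - \frac{282}{78 \frac{1}{-73}} + \frac{102}{12 \left(-5\right) - 161} = - \frac{282}{78 \left(- \frac{1}{73}\right)} + \frac{102}{-60 - 161} = - \frac{282}{- \frac{78}{73}} + \frac{102}{-221} = \left(-282\right) \left(- \frac{73}{78}\right) + 102 \left(- \frac{1}{221}\right) = \frac{3431}{13} - \frac{6}{13} = \frac{3425}{13}$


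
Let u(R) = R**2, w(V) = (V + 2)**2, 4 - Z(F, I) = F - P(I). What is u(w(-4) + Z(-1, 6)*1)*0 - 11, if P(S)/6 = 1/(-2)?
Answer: -11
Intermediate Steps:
P(S) = -3 (P(S) = 6*(1/(-2)) = 6*(1*(-1/2)) = 6*(-1/2) = -3)
Z(F, I) = 1 - F (Z(F, I) = 4 - (F - 1*(-3)) = 4 - (F + 3) = 4 - (3 + F) = 4 + (-3 - F) = 1 - F)
w(V) = (2 + V)**2
u(w(-4) + Z(-1, 6)*1)*0 - 11 = ((2 - 4)**2 + (1 - 1*(-1))*1)**2*0 - 11 = ((-2)**2 + (1 + 1)*1)**2*0 - 11 = (4 + 2*1)**2*0 - 11 = (4 + 2)**2*0 - 11 = 6**2*0 - 11 = 36*0 - 11 = 0 - 11 = -11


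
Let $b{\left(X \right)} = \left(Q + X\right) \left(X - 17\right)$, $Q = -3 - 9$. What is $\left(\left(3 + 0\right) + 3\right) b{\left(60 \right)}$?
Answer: $12384$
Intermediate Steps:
$Q = -12$ ($Q = -3 - 9 = -12$)
$b{\left(X \right)} = \left(-17 + X\right) \left(-12 + X\right)$ ($b{\left(X \right)} = \left(-12 + X\right) \left(X - 17\right) = \left(-12 + X\right) \left(-17 + X\right) = \left(-17 + X\right) \left(-12 + X\right)$)
$\left(\left(3 + 0\right) + 3\right) b{\left(60 \right)} = \left(\left(3 + 0\right) + 3\right) \left(204 + 60^{2} - 1740\right) = \left(3 + 3\right) \left(204 + 3600 - 1740\right) = 6 \cdot 2064 = 12384$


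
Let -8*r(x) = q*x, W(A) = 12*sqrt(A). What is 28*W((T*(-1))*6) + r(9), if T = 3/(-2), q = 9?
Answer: 7983/8 ≈ 997.88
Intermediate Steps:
T = -3/2 (T = 3*(-1/2) = -3/2 ≈ -1.5000)
r(x) = -9*x/8
28*W((T*(-1))*6) + r(9) = 28*(12*sqrt(-3/2*(-1)*6)) - 9/8*9 = 28*(12*sqrt((3/2)*6)) - 81/8 = 28*(12*sqrt(9)) - 81/8 = 28*(12*3) - 81/8 = 28*36 - 81/8 = 1008 - 81/8 = 7983/8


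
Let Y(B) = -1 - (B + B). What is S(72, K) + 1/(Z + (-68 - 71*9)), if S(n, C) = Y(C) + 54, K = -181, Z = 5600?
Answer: 2030596/4893 ≈ 415.00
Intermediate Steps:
Y(B) = -1 - 2*B
S(n, C) = 53 - 2*C (S(n, C) = (-1 - 2*C) + 54 = 53 - 2*C)
S(72, K) + 1/(Z + (-68 - 71*9)) = (53 - 2*(-181)) + 1/(5600 + (-68 - 71*9)) = (53 + 362) + 1/(5600 + (-68 - 639)) = 415 + 1/(5600 - 707) = 415 + 1/4893 = 2030596/4893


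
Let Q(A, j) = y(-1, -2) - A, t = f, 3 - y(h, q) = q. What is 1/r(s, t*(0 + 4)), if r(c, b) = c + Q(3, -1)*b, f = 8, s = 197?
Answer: 1/261 ≈ 0.0038314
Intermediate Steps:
y(h, q) = 3 - q
t = 8
Q(A, j) = 5 - A (Q(A, j) = (3 - 1*(-2)) - A = (3 + 2) - A = 5 - A)
r(c, b) = c + 2*b (r(c, b) = c + (5 - 1*3)*b = c + (5 - 3)*b = c + 2*b)
1/r(s, t*(0 + 4)) = 1/(197 + 2*(8*(0 + 4))) = 1/(197 + 2*(8*4)) = 1/(197 + 2*32) = 1/(197 + 64) = 1/261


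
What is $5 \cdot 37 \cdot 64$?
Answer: $11840$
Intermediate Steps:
$5 \cdot 37 \cdot 64 = 185 \cdot 64 = 11840$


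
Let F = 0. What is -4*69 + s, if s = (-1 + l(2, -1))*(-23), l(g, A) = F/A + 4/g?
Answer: -299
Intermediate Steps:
l(g, A) = 4/g (l(g, A) = 0/A + 4/g = 0 + 4/g = 4/g)
s = -23 (s = (-1 + 4/2)*(-23) = (-1 + 4*(½))*(-23) = (-1 + 2)*(-23) = 1*(-23) = -23)
-4*69 + s = -4*69 - 23 = -276 - 23 = -299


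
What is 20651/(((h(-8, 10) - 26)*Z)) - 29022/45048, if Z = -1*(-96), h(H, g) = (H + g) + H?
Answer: -42476743/5766144 ≈ -7.3666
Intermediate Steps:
h(H, g) = g + 2*H
Z = 96
20651/(((h(-8, 10) - 26)*Z)) - 29022/45048 = 20651/((((10 + 2*(-8)) - 26)*96)) - 29022/45048 = 20651/((((10 - 16) - 26)*96)) - 29022*1/45048 = 20651/(((-6 - 26)*96)) - 4837/7508 = 20651/((-32*96)) - 4837/7508 = 20651/(-3072) - 4837/7508 = 20651*(-1/3072) - 4837/7508 = -20651/3072 - 4837/7508 = -42476743/5766144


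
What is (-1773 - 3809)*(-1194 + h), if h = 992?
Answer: 1127564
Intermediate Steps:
(-1773 - 3809)*(-1194 + h) = (-1773 - 3809)*(-1194 + 992) = -5582*(-202) = 1127564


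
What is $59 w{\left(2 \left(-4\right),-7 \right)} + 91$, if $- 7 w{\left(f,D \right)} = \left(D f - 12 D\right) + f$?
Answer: $- \frac{7151}{7} \approx -1021.6$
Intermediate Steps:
$w{\left(f,D \right)} = - \frac{f}{7} + \frac{12 D}{7} - \frac{D f}{7}$ ($w{\left(f,D \right)} = - \frac{\left(D f - 12 D\right) + f}{7} = - \frac{\left(- 12 D + D f\right) + f}{7} = - \frac{f - 12 D + D f}{7} = - \frac{f}{7} + \frac{12 D}{7} - \frac{D f}{7}$)
$59 w{\left(2 \left(-4\right),-7 \right)} + 91 = 59 \left(- \frac{2 \left(-4\right)}{7} + \frac{12}{7} \left(-7\right) - - 2 \left(-4\right)\right) + 91 = 59 \left(\left(- \frac{1}{7}\right) \left(-8\right) - 12 - \left(-1\right) \left(-8\right)\right) + 91 = 59 \left(\frac{8}{7} - 12 - 8\right) + 91 = 59 \left(- \frac{132}{7}\right) + 91 = - \frac{7788}{7} + 91 = - \frac{7151}{7}$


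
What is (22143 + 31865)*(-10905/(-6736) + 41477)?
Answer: 1886229244727/842 ≈ 2.2402e+9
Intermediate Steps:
(22143 + 31865)*(-10905/(-6736) + 41477) = 54008*(-10905*(-1/6736) + 41477) = 54008*(10905/6736 + 41477) = 54008*(279399977/6736) = 1886229244727/842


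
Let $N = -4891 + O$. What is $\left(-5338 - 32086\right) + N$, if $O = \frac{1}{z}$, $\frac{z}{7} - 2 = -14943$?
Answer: $- \frac{4425598906}{104587} \approx -42315.0$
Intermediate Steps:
$z = -104587$ ($z = 14 + 7 \left(-14943\right) = 14 - 104601 = -104587$)
$O = - \frac{1}{104587}$ ($O = \frac{1}{-104587} = - \frac{1}{104587} \approx -9.5614 \cdot 10^{-6}$)
$N = - \frac{511535018}{104587}$ ($N = -4891 - \frac{1}{104587} = - \frac{511535018}{104587} \approx -4891.0$)
$\left(-5338 - 32086\right) + N = \left(-5338 - 32086\right) - \frac{511535018}{104587} = -37424 - \frac{511535018}{104587} = - \frac{4425598906}{104587}$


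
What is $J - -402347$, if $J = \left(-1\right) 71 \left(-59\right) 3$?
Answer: $414914$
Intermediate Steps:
$J = 12567$ ($J = \left(-71\right) \left(-59\right) 3 = 4189 \cdot 3 = 12567$)
$J - -402347 = 12567 - -402347 = 12567 + 402347 = 414914$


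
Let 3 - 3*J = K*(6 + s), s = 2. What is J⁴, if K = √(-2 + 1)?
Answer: 721/81 + 1760*I/27 ≈ 8.9012 + 65.185*I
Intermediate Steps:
K = I (K = √(-1) = I ≈ 1.0*I)
J = 1 - 8*I/3 (J = 1 - I*(6 + 2)/3 = 1 - I*8/3 = 1 - 8*I/3 ≈ 1.0 - 2.6667*I)
J⁴ = (1 - 8*I/3)⁴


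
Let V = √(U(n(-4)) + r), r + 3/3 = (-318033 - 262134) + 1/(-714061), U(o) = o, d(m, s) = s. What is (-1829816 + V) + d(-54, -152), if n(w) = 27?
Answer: -1829968 + I*√295804098317646722/714061 ≈ -1.83e+6 + 761.67*I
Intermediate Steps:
r = -414275342249/714061 (r = -1 + ((-318033 - 262134) + 1/(-714061)) = -1 + (-580167 - 1/714061) = -1 - 414274628188/714061 = -414275342249/714061 ≈ -5.8017e+5)
V = I*√295804098317646722/714061 (V = √(27 - 414275342249/714061) = √(-414256062602/714061) = I*√295804098317646722/714061 ≈ 761.67*I)
(-1829816 + V) + d(-54, -152) = (-1829816 + I*√295804098317646722/714061) - 152 = -1829968 + I*√295804098317646722/714061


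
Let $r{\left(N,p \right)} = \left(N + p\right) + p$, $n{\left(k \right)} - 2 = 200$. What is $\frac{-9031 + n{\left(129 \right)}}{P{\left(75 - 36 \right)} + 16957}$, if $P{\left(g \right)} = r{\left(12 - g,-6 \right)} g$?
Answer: $- \frac{8829}{15436} \approx -0.57197$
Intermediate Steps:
$n{\left(k \right)} = 202$ ($n{\left(k \right)} = 2 + 200 = 202$)
$r{\left(N,p \right)} = N + 2 p$
$P{\left(g \right)} = - g^{2}$ ($P{\left(g \right)} = \left(\left(12 - g\right) + 2 \left(-6\right)\right) g = \left(\left(12 - g\right) - 12\right) g = - g g = - g^{2}$)
$\frac{-9031 + n{\left(129 \right)}}{P{\left(75 - 36 \right)} + 16957} = \frac{-9031 + 202}{- \left(75 - 36\right)^{2} + 16957} = - \frac{8829}{- \left(75 - 36\right)^{2} + 16957} = - \frac{8829}{- 39^{2} + 16957} = - \frac{8829}{\left(-1\right) 1521 + 16957} = - \frac{8829}{-1521 + 16957} = - \frac{8829}{15436}$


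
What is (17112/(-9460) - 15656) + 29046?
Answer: 31663072/2365 ≈ 13388.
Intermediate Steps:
(17112/(-9460) - 15656) + 29046 = (17112*(-1/9460) - 15656) + 29046 = (-4278/2365 - 15656) + 29046 = -37030718/2365 + 29046 = 31663072/2365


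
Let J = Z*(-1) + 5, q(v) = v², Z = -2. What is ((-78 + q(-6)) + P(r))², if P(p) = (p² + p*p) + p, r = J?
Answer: 3969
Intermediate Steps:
J = 7 (J = -2*(-1) + 5 = 2 + 5 = 7)
r = 7
P(p) = p + 2*p² (P(p) = (p² + p²) + p = 2*p² + p = p + 2*p²)
((-78 + q(-6)) + P(r))² = ((-78 + (-6)²) + 7*(1 + 2*7))² = ((-78 + 36) + 7*(1 + 14))² = (-42 + 7*15)² = (-42 + 105)² = 63² = 3969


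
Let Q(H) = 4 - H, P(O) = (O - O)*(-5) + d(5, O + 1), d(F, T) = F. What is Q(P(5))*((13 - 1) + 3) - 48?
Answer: -63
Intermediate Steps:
P(O) = 5 (P(O) = (O - O)*(-5) + 5 = 0*(-5) + 5 = 0 + 5 = 5)
Q(P(5))*((13 - 1) + 3) - 48 = (4 - 1*5)*((13 - 1) + 3) - 48 = (4 - 5)*(12 + 3) - 48 = -1*15 - 48 = -15 - 48 = -63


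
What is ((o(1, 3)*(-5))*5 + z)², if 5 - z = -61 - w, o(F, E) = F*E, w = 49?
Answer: 1600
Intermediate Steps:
o(F, E) = E*F
z = 115 (z = 5 - (-61 - 1*49) = 5 - (-61 - 49) = 5 - 1*(-110) = 5 + 110 = 115)
((o(1, 3)*(-5))*5 + z)² = (((3*1)*(-5))*5 + 115)² = ((3*(-5))*5 + 115)² = (-15*5 + 115)² = (-75 + 115)² = 40² = 1600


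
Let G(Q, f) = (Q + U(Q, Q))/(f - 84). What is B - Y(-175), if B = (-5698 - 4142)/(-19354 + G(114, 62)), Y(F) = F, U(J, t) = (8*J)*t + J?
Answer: 2905115/16562 ≈ 175.41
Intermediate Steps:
U(J, t) = J + 8*J*t (U(J, t) = 8*J*t + J = J + 8*J*t)
G(Q, f) = (Q + Q*(1 + 8*Q))/(-84 + f) (G(Q, f) = (Q + Q*(1 + 8*Q))/(f - 84) = (Q + Q*(1 + 8*Q))/(-84 + f))
B = 6765/16562 (B = (-5698 - 4142)/(-19354 + 2*114*(1 + 4*114)/(-84 + 62)) = -9840/(-19354 + 2*114*(1 + 456)/(-22)) = -9840/(-19354 + 2*114*(-1/22)*457) = -9840/(-19354 - 52098/11) = -9840/(-264992/11) = -9840*(-11/264992) = 6765/16562 ≈ 0.40847)
B - Y(-175) = 6765/16562 - 1*(-175) = 6765/16562 + 175 = 2905115/16562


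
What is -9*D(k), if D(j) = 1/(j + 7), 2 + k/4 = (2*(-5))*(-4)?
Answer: -3/53 ≈ -0.056604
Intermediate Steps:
k = 152 (k = -8 + 4*((2*(-5))*(-4)) = -8 + 4*(-10*(-4)) = -8 + 4*40 = -8 + 160 = 152)
D(j) = 1/(7 + j)
-9*D(k) = -9/(7 + 152) = -9/159 = -9*1/159 = -3/53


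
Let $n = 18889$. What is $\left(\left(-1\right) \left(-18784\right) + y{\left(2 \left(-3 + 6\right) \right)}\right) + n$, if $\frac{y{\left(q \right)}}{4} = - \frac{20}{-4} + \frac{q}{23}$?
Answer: $\frac{866963}{23} \approx 37694.0$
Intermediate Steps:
$y{\left(q \right)} = 20 + \frac{4 q}{23}$ ($y{\left(q \right)} = 4 \left(- \frac{20}{-4} + \frac{q}{23}\right) = 4 \left(\left(-20\right) \left(- \frac{1}{4}\right) + q \frac{1}{23}\right) = 4 \left(5 + \frac{q}{23}\right) = 20 + \frac{4 q}{23}$)
$\left(\left(-1\right) \left(-18784\right) + y{\left(2 \left(-3 + 6\right) \right)}\right) + n = \left(\left(-1\right) \left(-18784\right) + \left(20 + \frac{4 \cdot 2 \left(-3 + 6\right)}{23}\right)\right) + 18889 = \left(18784 + \left(20 + \frac{4 \cdot 2 \cdot 3}{23}\right)\right) + 18889 = \left(18784 + \left(20 + \frac{4}{23} \cdot 6\right)\right) + 18889 = \left(18784 + \left(20 + \frac{24}{23}\right)\right) + 18889 = \left(18784 + \frac{484}{23}\right) + 18889 = \frac{432516}{23} + 18889 = \frac{866963}{23}$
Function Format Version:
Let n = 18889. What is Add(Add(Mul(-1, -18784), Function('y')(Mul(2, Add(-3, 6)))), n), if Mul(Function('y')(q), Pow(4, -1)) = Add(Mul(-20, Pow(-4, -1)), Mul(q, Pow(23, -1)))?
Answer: Rational(866963, 23) ≈ 37694.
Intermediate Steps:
Function('y')(q) = Add(20, Mul(Rational(4, 23), q)) (Function('y')(q) = Mul(4, Add(Mul(-20, Pow(-4, -1)), Mul(q, Pow(23, -1)))) = Mul(4, Add(Mul(-20, Rational(-1, 4)), Mul(q, Rational(1, 23)))) = Mul(4, Add(5, Mul(Rational(1, 23), q))) = Add(20, Mul(Rational(4, 23), q)))
Add(Add(Mul(-1, -18784), Function('y')(Mul(2, Add(-3, 6)))), n) = Add(Add(Mul(-1, -18784), Add(20, Mul(Rational(4, 23), Mul(2, Add(-3, 6))))), 18889) = Add(Add(18784, Add(20, Mul(Rational(4, 23), Mul(2, 3)))), 18889) = Add(Add(18784, Add(20, Mul(Rational(4, 23), 6))), 18889) = Add(Add(18784, Add(20, Rational(24, 23))), 18889) = Add(Add(18784, Rational(484, 23)), 18889) = Add(Rational(432516, 23), 18889) = Rational(866963, 23)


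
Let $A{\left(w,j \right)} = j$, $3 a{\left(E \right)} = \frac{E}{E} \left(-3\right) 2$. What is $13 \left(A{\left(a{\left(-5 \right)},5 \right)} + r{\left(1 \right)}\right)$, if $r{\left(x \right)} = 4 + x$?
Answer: $130$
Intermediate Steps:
$a{\left(E \right)} = -2$ ($a{\left(E \right)} = \frac{\frac{E}{E} \left(-3\right) 2}{3} = \frac{1 \left(-3\right) 2}{3} = \frac{\left(-3\right) 2}{3} = \frac{1}{3} \left(-6\right) = -2$)
$13 \left(A{\left(a{\left(-5 \right)},5 \right)} + r{\left(1 \right)}\right) = 13 \left(5 + \left(4 + 1\right)\right) = 13 \left(5 + 5\right) = 13 \cdot 10 = 130$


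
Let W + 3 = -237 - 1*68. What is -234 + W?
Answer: -542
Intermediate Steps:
W = -308 (W = -3 + (-237 - 1*68) = -3 + (-237 - 68) = -3 - 305 = -308)
-234 + W = -234 - 308 = -542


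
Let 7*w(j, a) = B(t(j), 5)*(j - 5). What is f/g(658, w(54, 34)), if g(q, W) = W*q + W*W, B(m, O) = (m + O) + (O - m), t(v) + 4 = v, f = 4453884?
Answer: 1113471/12740 ≈ 87.400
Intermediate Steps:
t(v) = -4 + v
B(m, O) = 2*O (B(m, O) = (O + m) + (O - m) = 2*O)
w(j, a) = -50/7 + 10*j/7 (w(j, a) = ((2*5)*(j - 5))/7 = (10*(-5 + j))/7 = (-50 + 10*j)/7 = -50/7 + 10*j/7)
g(q, W) = W² + W*q (g(q, W) = W*q + W² = W² + W*q)
f/g(658, w(54, 34)) = 4453884/(((-50/7 + (10/7)*54)*((-50/7 + (10/7)*54) + 658))) = 4453884/(((-50/7 + 540/7)*((-50/7 + 540/7) + 658))) = 4453884/((70*(70 + 658))) = 4453884/((70*728)) = 4453884/50960 = 4453884*(1/50960) = 1113471/12740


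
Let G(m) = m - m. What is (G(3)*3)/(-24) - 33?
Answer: -33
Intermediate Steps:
G(m) = 0
(G(3)*3)/(-24) - 33 = (0*3)/(-24) - 33 = -1/24*0 - 33 = 0 - 33 = -33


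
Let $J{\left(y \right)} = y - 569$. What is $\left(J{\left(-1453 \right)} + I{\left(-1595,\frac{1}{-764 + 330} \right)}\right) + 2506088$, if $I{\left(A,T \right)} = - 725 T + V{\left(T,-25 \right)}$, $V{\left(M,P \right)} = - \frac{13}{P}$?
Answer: $\frac{27169139867}{10850} \approx 2.5041 \cdot 10^{6}$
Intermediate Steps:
$J{\left(y \right)} = -569 + y$
$I{\left(A,T \right)} = \frac{13}{25} - 725 T$ ($I{\left(A,T \right)} = - 725 T - \frac{13}{-25} = - 725 T - - \frac{13}{25} = - 725 T + \frac{13}{25} = \frac{13}{25} - 725 T$)
$\left(J{\left(-1453 \right)} + I{\left(-1595,\frac{1}{-764 + 330} \right)}\right) + 2506088 = \left(\left(-569 - 1453\right) - \left(- \frac{13}{25} + \frac{725}{-764 + 330}\right)\right) + 2506088 = \left(-2022 - \left(- \frac{13}{25} + \frac{725}{-434}\right)\right) + 2506088 = \left(-2022 + \left(\frac{13}{25} - - \frac{725}{434}\right)\right) + 2506088 = \left(-2022 + \left(\frac{13}{25} + \frac{725}{434}\right)\right) + 2506088 = \left(-2022 + \frac{23767}{10850}\right) + 2506088 = - \frac{21914933}{10850} + 2506088 = \frac{27169139867}{10850}$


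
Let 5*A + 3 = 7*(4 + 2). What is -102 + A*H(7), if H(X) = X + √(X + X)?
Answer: -237/5 + 39*√14/5 ≈ -18.215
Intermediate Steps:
A = 39/5 (A = -⅗ + (7*(4 + 2))/5 = -⅗ + (7*6)/5 = -⅗ + (⅕)*42 = -⅗ + 42/5 = 39/5 ≈ 7.8000)
H(X) = X + √2*√X (H(X) = X + √(2*X) = X + √2*√X)
-102 + A*H(7) = -102 + 39*(7 + √2*√7)/5 = -102 + 39*(7 + √14)/5 = -102 + (273/5 + 39*√14/5) = -237/5 + 39*√14/5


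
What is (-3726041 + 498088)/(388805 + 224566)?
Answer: -3227953/613371 ≈ -5.2626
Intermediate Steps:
(-3726041 + 498088)/(388805 + 224566) = -3227953/613371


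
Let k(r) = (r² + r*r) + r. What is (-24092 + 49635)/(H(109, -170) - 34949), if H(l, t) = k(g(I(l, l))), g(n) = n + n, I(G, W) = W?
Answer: 25543/60317 ≈ 0.42348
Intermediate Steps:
g(n) = 2*n
k(r) = r + 2*r² (k(r) = (r² + r²) + r = 2*r² + r = r + 2*r²)
H(l, t) = 2*l*(1 + 4*l) (H(l, t) = (2*l)*(1 + 2*(2*l)) = (2*l)*(1 + 4*l) = 2*l*(1 + 4*l))
(-24092 + 49635)/(H(109, -170) - 34949) = (-24092 + 49635)/(2*109*(1 + 4*109) - 34949) = 25543/(2*109*(1 + 436) - 34949) = 25543/(2*109*437 - 34949) = 25543/(95266 - 34949) = 25543/60317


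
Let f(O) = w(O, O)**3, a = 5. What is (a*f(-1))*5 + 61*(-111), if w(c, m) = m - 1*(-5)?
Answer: -5171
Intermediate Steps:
w(c, m) = 5 + m (w(c, m) = m + 5 = 5 + m)
f(O) = (5 + O)**3
(a*f(-1))*5 + 61*(-111) = (5*(5 - 1)**3)*5 + 61*(-111) = (5*4**3)*5 - 6771 = (5*64)*5 - 6771 = 320*5 - 6771 = 1600 - 6771 = -5171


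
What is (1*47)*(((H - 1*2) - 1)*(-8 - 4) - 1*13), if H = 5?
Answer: -1739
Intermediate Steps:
(1*47)*(((H - 1*2) - 1)*(-8 - 4) - 1*13) = (1*47)*(((5 - 1*2) - 1)*(-8 - 4) - 1*13) = 47*(((5 - 2) - 1)*(-12) - 13) = 47*((3 - 1)*(-12) - 13) = 47*(2*(-12) - 13) = 47*(-24 - 13) = 47*(-37) = -1739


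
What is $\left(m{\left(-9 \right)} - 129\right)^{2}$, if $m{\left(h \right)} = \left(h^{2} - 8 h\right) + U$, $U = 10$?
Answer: $1156$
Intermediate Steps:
$m{\left(h \right)} = 10 + h^{2} - 8 h$ ($m{\left(h \right)} = \left(h^{2} - 8 h\right) + 10 = 10 + h^{2} - 8 h$)
$\left(m{\left(-9 \right)} - 129\right)^{2} = \left(\left(10 + \left(-9\right)^{2} - -72\right) - 129\right)^{2} = \left(\left(10 + 81 + 72\right) - 129\right)^{2} = \left(163 - 129\right)^{2} = 34^{2} = 1156$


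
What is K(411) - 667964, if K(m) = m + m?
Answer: -667142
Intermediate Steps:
K(m) = 2*m
K(411) - 667964 = 2*411 - 667964 = 822 - 667964 = -667142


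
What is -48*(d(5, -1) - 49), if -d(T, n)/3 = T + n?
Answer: 2928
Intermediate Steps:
d(T, n) = -3*T - 3*n (d(T, n) = -3*(T + n) = -3*T - 3*n)
-48*(d(5, -1) - 49) = -48*((-3*5 - 3*(-1)) - 49) = -48*((-15 + 3) - 49) = -48*(-12 - 49) = -48*(-61) = 2928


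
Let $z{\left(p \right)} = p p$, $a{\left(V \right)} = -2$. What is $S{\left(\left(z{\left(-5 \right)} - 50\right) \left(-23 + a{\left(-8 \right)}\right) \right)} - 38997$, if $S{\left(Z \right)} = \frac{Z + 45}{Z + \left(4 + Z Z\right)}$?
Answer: $- \frac{7628865784}{195627} \approx -38997.0$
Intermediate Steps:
$z{\left(p \right)} = p^{2}$
$S{\left(Z \right)} = \frac{45 + Z}{4 + Z + Z^{2}}$ ($S{\left(Z \right)} = \frac{45 + Z}{Z + \left(4 + Z^{2}\right)} = \frac{45 + Z}{4 + Z + Z^{2}}$)
$S{\left(\left(z{\left(-5 \right)} - 50\right) \left(-23 + a{\left(-8 \right)}\right) \right)} - 38997 = \frac{45 + \left(\left(-5\right)^{2} - 50\right) \left(-23 - 2\right)}{4 + \left(\left(-5\right)^{2} - 50\right) \left(-23 - 2\right) + \left(\left(\left(-5\right)^{2} - 50\right) \left(-23 - 2\right)\right)^{2}} - 38997 = \frac{45 + \left(25 - 50\right) \left(-25\right)}{4 + \left(25 - 50\right) \left(-25\right) + \left(\left(25 - 50\right) \left(-25\right)\right)^{2}} - 38997 = \frac{45 - -625}{4 - -625 + \left(\left(-25\right) \left(-25\right)\right)^{2}} - 38997 = \frac{45 + 625}{4 + 625 + 625^{2}} - 38997 = \frac{1}{4 + 625 + 390625} \cdot 670 - 38997 = \frac{1}{391254} \cdot 670 - 38997 = \frac{335}{195627} - 38997 = - \frac{7628865784}{195627}$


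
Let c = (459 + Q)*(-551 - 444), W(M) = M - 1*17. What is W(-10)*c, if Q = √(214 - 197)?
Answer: 12331035 + 26865*√17 ≈ 1.2442e+7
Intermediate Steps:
Q = √17 ≈ 4.1231
W(M) = -17 + M (W(M) = M - 17 = -17 + M)
c = -456705 - 995*√17 (c = (459 + √17)*(-551 - 444) = (459 + √17)*(-995) = -456705 - 995*√17 ≈ -4.6081e+5)
W(-10)*c = (-17 - 10)*(-456705 - 995*√17) = -27*(-456705 - 995*√17) = 12331035 + 26865*√17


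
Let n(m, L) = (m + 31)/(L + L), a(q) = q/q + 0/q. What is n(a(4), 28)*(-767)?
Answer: -3068/7 ≈ -438.29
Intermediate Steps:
a(q) = 1 (a(q) = 1 + 0 = 1)
n(m, L) = (31 + m)/(2*L) (n(m, L) = (31 + m)/((2*L)) = (31 + m)*(1/(2*L)) = (31 + m)/(2*L))
n(a(4), 28)*(-767) = ((½)*(31 + 1)/28)*(-767) = ((½)*(1/28)*32)*(-767) = (4/7)*(-767) = -3068/7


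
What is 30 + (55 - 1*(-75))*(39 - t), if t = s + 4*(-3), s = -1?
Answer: 6790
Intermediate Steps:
t = -13 (t = -1 + 4*(-3) = -1 - 12 = -13)
30 + (55 - 1*(-75))*(39 - t) = 30 + (55 - 1*(-75))*(39 - 1*(-13)) = 30 + (55 + 75)*(39 + 13) = 30 + 130*52 = 30 + 6760 = 6790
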